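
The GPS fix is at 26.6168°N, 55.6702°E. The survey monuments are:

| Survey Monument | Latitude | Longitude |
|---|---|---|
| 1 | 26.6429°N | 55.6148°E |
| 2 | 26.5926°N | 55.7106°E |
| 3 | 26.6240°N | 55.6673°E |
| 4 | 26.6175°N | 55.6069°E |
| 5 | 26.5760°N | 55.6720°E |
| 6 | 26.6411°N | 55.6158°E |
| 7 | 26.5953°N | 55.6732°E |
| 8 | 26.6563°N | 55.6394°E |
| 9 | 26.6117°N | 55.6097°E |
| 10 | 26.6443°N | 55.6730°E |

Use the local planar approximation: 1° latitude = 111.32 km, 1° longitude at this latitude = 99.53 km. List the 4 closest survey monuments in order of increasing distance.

Distances from 26.6168°N, 55.6702°E:
1: √((0.0261·111.32)² + (-0.0554·99.53)²) = √(8.441651 + 30.403777) = 6.2326 km
2: √((-0.0242·111.32)² + (0.0404·99.53)²) = √(7.257334 + 16.168538) = 4.8400 km
3: √((0.0072·111.32)² + (-0.0029·99.53)²) = √(0.642409 + 0.083311) = 0.8519 km
4: √((0.0007·111.32)² + (-0.0633·99.53)²) = √(0.006072 + 39.693137) = 6.3007 km
5: √((-0.0408·111.32)² + (0.0018·99.53)²) = √(20.628456 + 0.032096) = 4.5454 km
6: √((0.0243·111.32)² + (-0.0544·99.53)²) = √(7.317436 + 29.316074) = 6.0526 km
7: √((-0.0215·111.32)² + (0.0030·99.53)²) = √(5.728268 + 0.089156) = 2.4119 km
8: √((0.0395·111.32)² + (-0.0308·99.53)²) = √(19.334840 + 9.397437) = 5.3602 km
9: √((-0.0051·111.32)² + (-0.0605·99.53)²) = √(0.322320 + 36.259245) = 6.0483 km
10: √((0.0275·111.32)² + (0.0028·99.53)²) = √(9.371558 + 0.077665) = 3.0740 km
Sorted: 3 (0.8519 km) < 7 (2.4119 km) < 10 (3.0740 km) < 5 (4.5454 km) < 2 (4.8400 km) < 8 (5.3602 km) < …

3, 7, 10, 5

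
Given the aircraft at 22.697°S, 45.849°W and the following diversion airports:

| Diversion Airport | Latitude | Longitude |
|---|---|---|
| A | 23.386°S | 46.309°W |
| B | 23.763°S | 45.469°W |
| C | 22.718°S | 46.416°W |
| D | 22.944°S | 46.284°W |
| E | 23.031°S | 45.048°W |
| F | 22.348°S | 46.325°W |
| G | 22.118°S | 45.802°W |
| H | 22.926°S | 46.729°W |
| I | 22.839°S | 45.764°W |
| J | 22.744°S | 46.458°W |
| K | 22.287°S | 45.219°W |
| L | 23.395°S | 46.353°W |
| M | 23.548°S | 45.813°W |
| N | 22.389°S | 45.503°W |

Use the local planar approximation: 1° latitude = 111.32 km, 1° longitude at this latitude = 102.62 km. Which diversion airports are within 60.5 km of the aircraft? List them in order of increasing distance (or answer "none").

I, N, D, C

Distances from 22.697°S, 45.849°W:
A: √((-0.689·111.32)² + (-0.460·102.62)²) = √(5882.81023 + 2228.33091) = 90.062 km
B: √((-1.066·111.32)² + (0.380·102.62)²) = √(14081.88537 + 1520.65682) = 124.910 km
C: √((-0.021·111.32)² + (-0.567·102.62)²) = √(5.46493 + 3385.55707) = 58.232 km
D: √((-0.247·111.32)² + (-0.435·102.62)²) = √(756.03222 + 1992.70282) = 52.428 km
E: √((-0.334·111.32)² + (0.801·102.62)²) = √(1382.41784 + 6756.61313) = 90.217 km
F: √((0.349·111.32)² + (-0.476·102.62)²) = √(1509.37534 + 2386.04113) = 62.413 km
G: √((0.579·111.32)² + (0.047·102.62)²) = √(4154.35421 + 23.26268) = 64.634 km
H: √((-0.229·111.32)² + (-0.880·102.62)²) = √(649.85634 + 8155.10139) = 93.835 km
I: √((-0.142·111.32)² + (0.085·102.62)²) = √(249.87516 + 76.08550) = 18.054 km
J: √((-0.047·111.32)² + (-0.609·102.62)²) = √(27.37424 + 3905.69752) = 62.714 km
K: √((0.410·111.32)² + (0.630·102.62)²) = √(2083.11914 + 4179.70008) = 79.138 km
L: √((-0.698·111.32)² + (-0.504·102.62)²) = √(6037.50135 + 2675.00805) = 93.341 km
M: √((-0.851·111.32)² + (0.036·102.62)²) = √(8974.40192 + 13.64800) = 94.805 km
N: √((0.308·111.32)² + (0.346·102.62)²) = √(1175.56820 + 1260.71296) = 49.359 km
Threshold 60.5 km: I (18.054 km), N (49.359 km), D (52.428 km), C (58.232 km) are within range.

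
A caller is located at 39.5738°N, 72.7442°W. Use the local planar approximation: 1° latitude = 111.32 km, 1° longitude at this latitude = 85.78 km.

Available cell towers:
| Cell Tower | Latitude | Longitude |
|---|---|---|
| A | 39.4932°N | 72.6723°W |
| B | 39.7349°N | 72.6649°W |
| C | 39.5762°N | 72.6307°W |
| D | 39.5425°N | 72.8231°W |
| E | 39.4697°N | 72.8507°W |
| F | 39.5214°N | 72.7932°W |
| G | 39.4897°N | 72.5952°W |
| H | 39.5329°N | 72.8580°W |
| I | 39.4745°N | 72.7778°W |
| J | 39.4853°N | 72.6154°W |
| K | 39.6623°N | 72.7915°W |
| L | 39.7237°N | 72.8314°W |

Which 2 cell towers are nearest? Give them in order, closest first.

F, D

Distances from 39.5738°N, 72.7442°W:
A: 10.8877 km
B: 19.1804 km
C: 9.7397 km
D: 7.6123 km
E: 14.7564 km
F: 7.1898 km
G: 15.8432 km
H: 10.7713 km
I: 11.4236 km
J: 14.8029 km
K: 10.6546 km
L: 18.2867 km
Sorted: F (7.1898 km) < D (7.6123 km) < C (9.7397 km) < K (10.6546 km) < …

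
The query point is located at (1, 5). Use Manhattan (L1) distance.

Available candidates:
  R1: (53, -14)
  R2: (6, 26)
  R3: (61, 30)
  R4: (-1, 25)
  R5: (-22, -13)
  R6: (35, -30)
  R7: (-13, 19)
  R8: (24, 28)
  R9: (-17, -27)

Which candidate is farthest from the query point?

Distances from (1, 5):
R1: |52| + |-19| = 52 + 19 = 71
R2: |5| + |21| = 5 + 21 = 26
R3: |60| + |25| = 60 + 25 = 85
R4: |-2| + |20| = 2 + 20 = 22
R5: |-23| + |-18| = 23 + 18 = 41
R6: |34| + |-35| = 34 + 35 = 69
R7: |-14| + |14| = 14 + 14 = 28
R8: |23| + |23| = 23 + 23 = 46
R9: |-18| + |-32| = 18 + 32 = 50
Maximum: R3 at 85.

R3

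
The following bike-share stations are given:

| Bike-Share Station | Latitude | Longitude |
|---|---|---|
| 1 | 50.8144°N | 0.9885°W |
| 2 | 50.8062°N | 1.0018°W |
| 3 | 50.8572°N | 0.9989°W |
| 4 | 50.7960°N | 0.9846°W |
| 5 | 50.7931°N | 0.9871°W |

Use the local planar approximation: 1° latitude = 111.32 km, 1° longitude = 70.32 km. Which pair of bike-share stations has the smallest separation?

Pairwise distances:
4–5: 0.3676 km
1–2: 1.3069 km
2–4: 1.6590 km
2–5: 1.7875 km
1–4: 2.0666 km
1–5: 2.3732 km
1–3: 4.8203 km
2–3: 5.6810 km
3–4: 6.8866 km
3–5: 7.1837 km
Closest pair: 4–5 at 0.3676 km.

4 and 5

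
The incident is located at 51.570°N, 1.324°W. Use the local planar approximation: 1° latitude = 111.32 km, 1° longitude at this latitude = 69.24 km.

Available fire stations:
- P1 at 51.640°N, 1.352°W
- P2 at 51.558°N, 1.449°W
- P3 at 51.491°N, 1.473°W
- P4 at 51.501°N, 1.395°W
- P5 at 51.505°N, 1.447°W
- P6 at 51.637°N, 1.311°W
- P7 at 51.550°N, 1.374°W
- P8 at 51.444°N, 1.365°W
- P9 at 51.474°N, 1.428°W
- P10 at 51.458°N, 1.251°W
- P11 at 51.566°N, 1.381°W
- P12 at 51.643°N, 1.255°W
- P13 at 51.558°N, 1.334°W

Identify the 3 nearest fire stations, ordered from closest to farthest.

P13, P11, P7

Distances from 51.570°N, 1.324°W:
P1: √((0.070·111.32)² + (-0.028·69.24)²) = √(60.72150 + 3.75864) = 8.030 km
P2: √((-0.012·111.32)² + (-0.125·69.24)²) = √(1.78447 + 74.90902) = 8.757 km
P3: √((-0.079·111.32)² + (-0.149·69.24)²) = √(77.33936 + 106.43554) = 13.556 km
P4: √((-0.069·111.32)² + (-0.071·69.24)²) = √(58.99899 + 24.16745) = 9.120 km
P5: √((-0.065·111.32)² + (-0.123·69.24)²) = √(52.35680 + 72.53111) = 11.175 km
P6: √((0.067·111.32)² + (0.013·69.24)²) = √(55.62833 + 0.81022) = 7.513 km
P7: √((-0.020·111.32)² + (-0.050·69.24)²) = √(4.95686 + 11.98544) = 4.116 km
P8: √((-0.126·111.32)² + (-0.041·69.24)²) = √(196.73765 + 8.05901) = 14.311 km
P9: √((-0.096·111.32)² + (-0.104·69.24)²) = √(114.20598 + 51.85382) = 12.886 km
P10: √((-0.112·111.32)² + (0.073·69.24)²) = √(155.44703 + 25.54817) = 13.453 km
P11: √((-0.004·111.32)² + (-0.057·69.24)²) = √(0.19827 + 15.57628) = 3.972 km
P12: √((0.073·111.32)² + (0.069·69.24)²) = √(66.03773 + 22.82508) = 9.427 km
P13: √((-0.012·111.32)² + (-0.010·69.24)²) = √(1.78447 + 0.47942) = 1.505 km
Sorted: P13 (1.505 km) < P11 (3.972 km) < P7 (4.116 km) < P6 (7.513 km) < P1 (8.030 km) < …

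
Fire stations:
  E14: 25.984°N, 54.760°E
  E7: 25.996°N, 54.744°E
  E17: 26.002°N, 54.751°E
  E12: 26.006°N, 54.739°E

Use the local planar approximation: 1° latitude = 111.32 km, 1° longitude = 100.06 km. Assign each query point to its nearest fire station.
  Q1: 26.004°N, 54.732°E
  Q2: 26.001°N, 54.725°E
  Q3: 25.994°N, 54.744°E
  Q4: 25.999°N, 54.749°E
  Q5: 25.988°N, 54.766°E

Q1→E12; Q2→E12; Q3→E7; Q4→E17; Q5→E14

Q1 at 26.004°N, 54.732°E:
  E14: 3.579 km
  E7: 1.495 km
  E17: 1.914 km
  E12: 0.735 km
  → nearest: E12 (0.735 km)
Q2 at 26.001°N, 54.725°E:
  E14: 3.981 km
  E7: 1.981 km
  E17: 2.604 km
  E12: 1.507 km
  → nearest: E12 (1.507 km)
Q3 at 25.994°N, 54.744°E:
  E14: 1.950 km
  E7: 0.223 km
  E17: 1.133 km
  E12: 1.426 km
  → nearest: E7 (0.223 km)
Q4 at 25.999°N, 54.749°E:
  E14: 2.000 km
  E7: 0.602 km
  E17: 0.389 km
  E12: 1.268 km
  → nearest: E17 (0.389 km)
Q5 at 25.988°N, 54.766°E:
  E14: 0.747 km
  E7: 2.375 km
  E17: 2.164 km
  E12: 3.364 km
  → nearest: E14 (0.747 km)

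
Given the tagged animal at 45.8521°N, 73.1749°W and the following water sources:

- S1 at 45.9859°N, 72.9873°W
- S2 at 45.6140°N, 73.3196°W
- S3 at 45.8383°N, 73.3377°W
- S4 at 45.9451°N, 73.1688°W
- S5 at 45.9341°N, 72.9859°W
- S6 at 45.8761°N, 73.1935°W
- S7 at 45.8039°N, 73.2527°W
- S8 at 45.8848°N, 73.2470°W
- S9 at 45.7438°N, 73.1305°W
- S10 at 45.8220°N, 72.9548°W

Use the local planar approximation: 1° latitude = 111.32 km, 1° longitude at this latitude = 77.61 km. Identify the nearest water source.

S6

Distances from 45.8521°N, 73.1749°W:
S1: √((0.1338·111.32)² + (0.1876·77.61)²) = √(221.849586 + 211.983000) = 20.8286 km
S2: √((-0.2381·111.32)² + (-0.1447·77.61)²) = √(702.530504 + 126.116651) = 28.7862 km
S3: √((-0.0138·111.32)² + (-0.1628·77.61)²) = √(2.359960 + 159.640900) = 12.7280 km
S4: √((0.0930·111.32)² + (0.0061·77.61)²) = √(107.179640 + 0.224127) = 10.3636 km
S5: √((0.0820·111.32)² + (0.1890·77.61)²) = √(83.324765 + 215.158732) = 17.2767 km
S6: √((0.0240·111.32)² + (-0.0186·77.61)²) = √(7.137874 + 2.083825) = 3.0367 km
S7: √((-0.0482·111.32)² + (-0.0778·77.61)²) = √(28.789921 + 36.458144) = 8.0776 km
S8: √((0.0327·111.32)² + (-0.0721·77.61)²) = √(13.250794 + 31.311646) = 6.6755 km
S9: √((-0.1083·111.32)² + (0.0444·77.61)²) = √(145.346075 + 11.874117) = 12.5387 km
S10: √((-0.0301·111.32)² + (0.2201·77.61)²) = √(11.227405 + 291.793392) = 17.4075 km
Minimum: S6 at 3.0367 km.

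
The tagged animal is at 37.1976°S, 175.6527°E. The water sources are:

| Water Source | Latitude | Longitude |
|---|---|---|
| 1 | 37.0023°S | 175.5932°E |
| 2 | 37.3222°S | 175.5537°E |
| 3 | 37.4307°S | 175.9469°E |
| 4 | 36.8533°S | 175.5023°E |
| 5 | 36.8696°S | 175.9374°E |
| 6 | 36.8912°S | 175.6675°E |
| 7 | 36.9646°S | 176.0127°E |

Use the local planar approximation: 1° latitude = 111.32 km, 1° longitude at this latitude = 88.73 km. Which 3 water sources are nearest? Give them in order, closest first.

2, 1, 6

Distances from 37.1976°S, 175.6527°E:
1: √((0.1953·111.32)² + (-0.0595·88.73)²) = √(472.662211 + 27.872434) = 22.3726 km
2: √((-0.1246·111.32)² + (-0.0990·88.73)²) = √(192.389994 + 77.163399) = 16.4181 km
3: √((-0.2331·111.32)² + (0.2942·88.73)²) = √(673.334617 + 681.437924) = 36.8072 km
4: √((0.3443·111.32)² + (-0.1504·88.73)²) = √(1468.995417 + 178.088811) = 40.5843 km
5: √((0.3280·111.32)² + (0.2847·88.73)²) = √(1333.196248 + 638.139896) = 44.3997 km
6: √((0.3064·111.32)² + (0.0148·88.73)²) = √(1163.386225 + 1.724505) = 34.1337 km
7: √((0.2330·111.32)² + (0.3600·88.73)²) = √(672.757019 + 1020.342472) = 41.1473 km
Sorted: 2 (16.4181 km) < 1 (22.3726 km) < 6 (34.1337 km) < 3 (36.8072 km) < 4 (40.5843 km) < …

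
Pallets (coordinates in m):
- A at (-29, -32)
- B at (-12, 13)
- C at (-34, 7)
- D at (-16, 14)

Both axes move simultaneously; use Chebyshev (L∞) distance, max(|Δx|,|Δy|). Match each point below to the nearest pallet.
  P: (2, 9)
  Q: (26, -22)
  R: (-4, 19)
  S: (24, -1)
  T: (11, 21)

P at (2, 9):
  A: 41 m
  B: 14 m
  C: 36 m
  D: 18 m
  → nearest: B (14 m)
Q at (26, -22):
  A: 55 m
  B: 38 m
  C: 60 m
  D: 42 m
  → nearest: B (38 m)
R at (-4, 19):
  A: 51 m
  B: 8 m
  C: 30 m
  D: 12 m
  → nearest: B (8 m)
S at (24, -1):
  A: 53 m
  B: 36 m
  C: 58 m
  D: 40 m
  → nearest: B (36 m)
T at (11, 21):
  A: 53 m
  B: 23 m
  C: 45 m
  D: 27 m
  → nearest: B (23 m)

P→B; Q→B; R→B; S→B; T→B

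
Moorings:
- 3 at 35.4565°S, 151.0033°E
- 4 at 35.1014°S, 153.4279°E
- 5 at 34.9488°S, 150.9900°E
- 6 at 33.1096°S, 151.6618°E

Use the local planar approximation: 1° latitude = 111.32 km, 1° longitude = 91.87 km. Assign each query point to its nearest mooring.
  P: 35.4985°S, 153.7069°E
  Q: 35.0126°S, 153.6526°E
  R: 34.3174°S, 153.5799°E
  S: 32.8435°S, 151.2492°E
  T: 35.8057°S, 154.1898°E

P→4; Q→4; R→4; S→6; T→4

P at 35.4985°S, 153.7069°E:
  3: 248.4237 km
  4: 51.0988 km
  5: 256.9932 km
  6: 325.6074 km
  → nearest: 4 (51.0988 km)
Q at 35.0126°S, 153.6526°E:
  3: 248.3568 km
  4: 22.8880 km
  5: 244.7161 km
  6: 279.8705 km
  → nearest: 4 (22.8880 km)
R at 34.3174°S, 153.5799°E:
  3: 268.5370 km
  4: 88.3850 km
  5: 248.0987 km
  6: 221.6516 km
  → nearest: 4 (88.3850 km)
S at 32.8435°S, 151.2492°E:
  3: 291.7551 km
  4: 321.3089 km
  5: 235.5687 km
  6: 48.1073 km
  → nearest: 6 (48.1073 km)
T at 35.8057°S, 154.1898°E:
  3: 295.3134 km
  4: 105.1018 km
  5: 309.0551 km
  6: 379.4954 km
  → nearest: 4 (105.1018 km)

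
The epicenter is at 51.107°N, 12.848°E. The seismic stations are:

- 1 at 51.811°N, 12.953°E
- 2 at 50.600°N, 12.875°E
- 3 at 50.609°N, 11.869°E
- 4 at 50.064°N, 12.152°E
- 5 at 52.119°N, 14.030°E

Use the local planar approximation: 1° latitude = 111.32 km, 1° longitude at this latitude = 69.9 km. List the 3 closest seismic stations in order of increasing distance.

2, 1, 3

Distances from 51.107°N, 12.848°E:
1: √((0.704·111.32)² + (0.105·69.9)²) = √(6141.74405 + 53.86826) = 78.712 km
2: √((-0.507·111.32)² + (0.027·69.9)²) = √(3185.38781 + 3.56190) = 56.471 km
3: √((-0.498·111.32)² + (-0.979·69.9)²) = √(3073.30088 + 4682.95231) = 88.070 km
4: √((-1.043·111.32)² + (-0.696·69.9)²) = √(13480.77972 + 2366.86142) = 125.887 km
5: √((1.012·111.32)² + (1.182·69.9)²) = √(12691.33829 + 6826.36184) = 139.706 km
Sorted: 2 (56.471 km) < 1 (78.712 km) < 3 (88.070 km) < 4 (125.887 km) < 5 (139.706 km)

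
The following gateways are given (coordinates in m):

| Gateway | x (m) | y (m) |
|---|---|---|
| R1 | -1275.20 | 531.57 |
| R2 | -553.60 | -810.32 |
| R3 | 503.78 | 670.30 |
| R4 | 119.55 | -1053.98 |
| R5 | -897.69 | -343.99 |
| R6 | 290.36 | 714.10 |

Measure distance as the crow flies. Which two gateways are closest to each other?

Pairwise distances:
R3–R6: √((-213.42)² + (43.80)²) = √(45548.0964 + 1918.4400) = 217.87 m
R2–R5: √((-344.09)² + (466.33)²) = √(118397.9281 + 217463.6689) = 579.54 m
R2–R4: √((673.15)² + (-243.66)²) = √(453130.9225 + 59370.1956) = 715.89 m
R1–R5: √((377.51)² + (-875.56)²) = √(142513.8001 + 766605.3136) = 953.48 m
R4–R5: √((-1017.24)² + (709.99)²) = √(1034777.2176 + 504085.8001) = 1240.51 m
R1–R2: √((721.60)² + (-1341.89)²) = √(520706.5600 + 1800668.7721) = 1523.61 m
R1–R6: √((1565.56)² + (182.53)²) = √(2450978.1136 + 33317.2009) = 1576.16 m
R5–R6: √((1188.05)² + (1058.09)²) = √(1411462.8025 + 1119554.4481) = 1590.92 m
R3–R5: √((-1401.47)² + (-1014.29)²) = √(1964118.1609 + 1028784.2041) = 1730.00 m
R2–R6: √((843.96)² + (1524.42)²) = √(712268.4816 + 2323856.3364) = 1742.45 m
R3–R4: √((-384.23)² + (-1724.28)²) = √(147632.6929 + 2973141.5184) = 1766.57 m
R4–R6: √((170.81)² + (1768.08)²) = √(29176.0561 + 3126106.8864) = 1776.31 m
R1–R3: √((1778.98)² + (138.73)²) = √(3164769.8404 + 19246.0129) = 1784.38 m
R2–R3: √((1057.38)² + (1480.62)²) = √(1118052.4644 + 2192235.5844) = 1819.42 m
R1–R4: √((1394.75)² + (-1585.55)²) = √(1945327.5625 + 2513968.8025) = 2111.70 m
Closest pair: R3–R6 at 217.87 m.

R3 and R6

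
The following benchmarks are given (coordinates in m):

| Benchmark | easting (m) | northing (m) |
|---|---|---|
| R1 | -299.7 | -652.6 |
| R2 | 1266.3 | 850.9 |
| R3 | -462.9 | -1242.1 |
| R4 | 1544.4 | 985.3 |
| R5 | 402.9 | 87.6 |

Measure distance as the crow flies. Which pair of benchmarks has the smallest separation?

Pairwise distances:
R1–R2: √((1566.0)² + (1503.5)²) = √(2452356.000 + 2260512.250) = 2170.9 m
R1–R3: √((-163.2)² + (-589.5)²) = √(26634.240 + 347510.250) = 611.7 m
R1–R4: √((1844.1)² + (1637.9)²) = √(3400704.810 + 2682716.410) = 2466.5 m
R1–R5: √((702.6)² + (740.2)²) = √(493646.760 + 547896.040) = 1020.6 m
R2–R3: √((-1729.2)² + (-2093.0)²) = √(2990132.640 + 4380649.000) = 2714.9 m
R2–R4: √((278.1)² + (134.4)²) = √(77339.610 + 18063.360) = 308.9 m
R2–R5: √((-863.4)² + (-763.3)²) = √(745459.560 + 582626.890) = 1152.4 m
R3–R4: √((2007.3)² + (2227.4)²) = √(4029253.290 + 4961310.760) = 2998.4 m
R3–R5: √((865.8)² + (1329.7)²) = √(749609.640 + 1768102.090) = 1586.7 m
R4–R5: √((-1141.5)² + (-897.7)²) = √(1303022.250 + 805865.290) = 1452.2 m
Closest pair: R2–R4 at 308.9 m.

R2 and R4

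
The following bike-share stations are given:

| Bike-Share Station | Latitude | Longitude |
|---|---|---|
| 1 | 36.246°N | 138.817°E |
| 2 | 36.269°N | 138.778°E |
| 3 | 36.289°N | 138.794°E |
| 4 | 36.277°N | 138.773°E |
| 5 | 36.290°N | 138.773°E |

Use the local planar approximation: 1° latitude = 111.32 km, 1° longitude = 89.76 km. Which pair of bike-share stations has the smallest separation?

2 and 4

Pairwise distances:
1–2: 4.337 km
1–3: 5.213 km
1–4: 5.245 km
1–5: 6.292 km
2–3: 2.649 km
2–4: 0.997 km
2–5: 2.380 km
3–4: 2.310 km
3–5: 1.888 km
4–5: 1.447 km
Closest pair: 2–4 at 0.997 km.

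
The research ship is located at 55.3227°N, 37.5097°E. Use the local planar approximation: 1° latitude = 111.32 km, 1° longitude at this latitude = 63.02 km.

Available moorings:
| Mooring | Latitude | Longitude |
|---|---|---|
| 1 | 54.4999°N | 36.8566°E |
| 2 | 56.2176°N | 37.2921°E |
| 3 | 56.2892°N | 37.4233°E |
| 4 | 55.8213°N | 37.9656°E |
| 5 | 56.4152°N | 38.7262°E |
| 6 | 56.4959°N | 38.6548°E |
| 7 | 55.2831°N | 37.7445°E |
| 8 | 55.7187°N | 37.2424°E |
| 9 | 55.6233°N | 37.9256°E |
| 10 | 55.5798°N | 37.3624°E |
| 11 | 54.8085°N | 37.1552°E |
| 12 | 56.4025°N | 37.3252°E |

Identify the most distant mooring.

Distances from 55.3227°N, 37.5097°E:
1: √((-0.8228·111.32)² + (-0.6531·63.02)²) = √(8389.478422 + 1694.010763) = 100.4166 km
2: √((0.8949·111.32)² + (-0.2176·63.02)²) = √(9924.197796 + 188.050538) = 100.5597 km
3: √((0.9665·111.32)² + (-0.0864·63.02)²) = √(11575.775941 + 29.647241) = 107.7285 km
4: √((0.4986·111.32)² + (0.4559·63.02)²) = √(3080.710889 + 825.459903) = 62.4994 km
5: √((1.0925·111.32)² + (1.2165·63.02)²) = √(14790.719012 + 5877.342830) = 143.7639 km
6: √((1.1732·111.32)² + (1.1451·63.02)²) = √(17056.522989 + 5207.672050) = 149.2119 km
7: √((-0.0396·111.32)² + (0.2348·63.02)²) = √(19.432862 + 218.954050) = 15.4398 km
8: √((0.3960·111.32)² + (-0.2673·63.02)²) = √(1943.286203 + 283.762313) = 47.1916 km
9: √((0.3006·111.32)² + (0.4159·63.02)²) = √(1119.758448 + 686.965044) = 42.5056 km
10: √((0.2571·111.32)² + (-0.1473·63.02)²) = √(819.125693 + 86.171230) = 30.0882 km
11: √((-0.5142·111.32)² + (-0.3545·63.02)²) = √(3276.502774 + 499.101962) = 61.4459 km
12: √((1.0798·111.32)² + (-0.1845·63.02)²) = √(14448.841986 + 135.191547) = 120.7644 km
Maximum: 6 at 149.2119 km.

6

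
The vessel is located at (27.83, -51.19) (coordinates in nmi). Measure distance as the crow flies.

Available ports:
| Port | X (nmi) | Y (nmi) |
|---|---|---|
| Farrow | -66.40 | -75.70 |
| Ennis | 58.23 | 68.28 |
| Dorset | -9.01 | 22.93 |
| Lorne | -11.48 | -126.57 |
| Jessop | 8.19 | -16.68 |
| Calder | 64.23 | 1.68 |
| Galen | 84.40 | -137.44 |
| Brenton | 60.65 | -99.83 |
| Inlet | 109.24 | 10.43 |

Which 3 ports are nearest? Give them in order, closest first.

Jessop, Brenton, Calder

Distances from (27.83, -51.19):
Farrow: 97.37 nmi
Ennis: 123.28 nmi
Dorset: 82.77 nmi
Lorne: 85.01 nmi
Jessop: 39.71 nmi
Calder: 64.19 nmi
Galen: 103.15 nmi
Brenton: 58.68 nmi
Inlet: 102.10 nmi
Sorted: Jessop (39.71 nmi) < Brenton (58.68 nmi) < Calder (64.19 nmi) < Dorset (82.77 nmi) < Lorne (85.01 nmi) < …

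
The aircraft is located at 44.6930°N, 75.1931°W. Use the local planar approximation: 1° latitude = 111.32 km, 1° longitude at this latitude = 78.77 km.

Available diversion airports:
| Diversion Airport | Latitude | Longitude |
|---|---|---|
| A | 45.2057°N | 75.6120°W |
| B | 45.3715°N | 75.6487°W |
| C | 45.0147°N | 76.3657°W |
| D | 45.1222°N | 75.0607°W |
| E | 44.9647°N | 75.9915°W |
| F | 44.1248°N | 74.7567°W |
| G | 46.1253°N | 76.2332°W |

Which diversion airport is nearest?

Distances from 44.6930°N, 75.1931°W:
A: √((0.5127·111.32)² + (-0.4189·78.77)²) = √(3257.414537 + 1088.785709) = 65.9257 km
B: √((0.6785·111.32)² + (-0.4556·78.77)²) = √(5704.874558 + 1287.920695) = 83.6229 km
C: √((0.3217·111.32)² + (-1.1726·78.77)²) = √(1282.473846 + 8531.422906) = 99.0651 km
D: √((0.4292·111.32)² + (0.1324·78.77)²) = √(2282.789267 + 108.767128) = 48.9035 km
E: √((0.2717·111.32)² + (-0.7984·78.77)²) = √(914.798981 + 3955.148075) = 69.7850 km
F: √((-0.5682·111.32)² + (0.4364·78.77)²) = √(4000.818540 + 1181.656300) = 71.9894 km
G: √((1.4323·111.32)² + (-1.0401·78.77)²) = √(25422.273061 + 6712.308115) = 179.2612 km
Minimum: D at 48.9035 km.

D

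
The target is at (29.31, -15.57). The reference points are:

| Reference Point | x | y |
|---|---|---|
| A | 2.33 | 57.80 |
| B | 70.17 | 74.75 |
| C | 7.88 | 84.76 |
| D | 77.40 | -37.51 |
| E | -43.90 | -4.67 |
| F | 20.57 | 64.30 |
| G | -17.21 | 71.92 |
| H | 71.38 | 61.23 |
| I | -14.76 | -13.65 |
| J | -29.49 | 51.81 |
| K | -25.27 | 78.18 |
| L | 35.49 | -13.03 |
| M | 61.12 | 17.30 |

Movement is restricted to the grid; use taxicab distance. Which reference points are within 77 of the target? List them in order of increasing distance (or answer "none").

L, I, M, D

Distances from (29.31, -15.57):
A: |-26.98| + |73.37| = 26.98 + 73.37 = 100.35
B: |40.86| + |90.32| = 40.86 + 90.32 = 131.18
C: |-21.43| + |100.33| = 21.43 + 100.33 = 121.76
D: |48.09| + |-21.94| = 48.09 + 21.94 = 70.03
E: |-73.21| + |10.90| = 73.21 + 10.90 = 84.11
F: |-8.74| + |79.87| = 8.74 + 79.87 = 88.61
G: |-46.52| + |87.49| = 46.52 + 87.49 = 134.01
H: |42.07| + |76.80| = 42.07 + 76.80 = 118.87
I: |-44.07| + |1.92| = 44.07 + 1.92 = 45.99
J: |-58.80| + |67.38| = 58.80 + 67.38 = 126.18
K: |-54.58| + |93.75| = 54.58 + 93.75 = 148.33
L: |6.18| + |2.54| = 6.18 + 2.54 = 8.72
M: |31.81| + |32.87| = 31.81 + 32.87 = 64.68
Threshold 77: L (8.72), I (45.99), M (64.68), D (70.03) are within range.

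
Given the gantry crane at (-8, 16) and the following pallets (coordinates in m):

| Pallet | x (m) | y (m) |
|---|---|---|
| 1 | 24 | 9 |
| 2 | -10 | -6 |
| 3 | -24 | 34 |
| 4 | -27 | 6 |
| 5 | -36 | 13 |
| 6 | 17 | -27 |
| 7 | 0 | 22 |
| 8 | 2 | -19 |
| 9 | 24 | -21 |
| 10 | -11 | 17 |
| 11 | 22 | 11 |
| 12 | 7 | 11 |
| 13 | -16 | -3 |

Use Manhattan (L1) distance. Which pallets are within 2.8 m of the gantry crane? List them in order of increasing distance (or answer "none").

Distances from (-8, 16):
1: |32| + |-7| = 32 + 7 = 39 m
2: |-2| + |-22| = 2 + 22 = 24 m
3: |-16| + |18| = 16 + 18 = 34 m
4: |-19| + |-10| = 19 + 10 = 29 m
5: |-28| + |-3| = 28 + 3 = 31 m
6: |25| + |-43| = 25 + 43 = 68 m
7: |8| + |6| = 8 + 6 = 14 m
8: |10| + |-35| = 10 + 35 = 45 m
9: |32| + |-37| = 32 + 37 = 69 m
10: |-3| + |1| = 3 + 1 = 4 m
11: |30| + |-5| = 30 + 5 = 35 m
12: |15| + |-5| = 15 + 5 = 20 m
13: |-8| + |-19| = 8 + 19 = 27 m
Threshold 2.8 m: none within range.

none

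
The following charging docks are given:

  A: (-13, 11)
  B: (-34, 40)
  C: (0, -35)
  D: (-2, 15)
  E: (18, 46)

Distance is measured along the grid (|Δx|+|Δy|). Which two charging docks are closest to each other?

A and D

Pairwise distances:
A–D: 15
A–B: 50
D–E: 51
C–D: 52
B–D: 57
B–E: 58
A–C: 59
A–E: 66
C–E: 99
B–C: 109
Closest pair: A–D at 15.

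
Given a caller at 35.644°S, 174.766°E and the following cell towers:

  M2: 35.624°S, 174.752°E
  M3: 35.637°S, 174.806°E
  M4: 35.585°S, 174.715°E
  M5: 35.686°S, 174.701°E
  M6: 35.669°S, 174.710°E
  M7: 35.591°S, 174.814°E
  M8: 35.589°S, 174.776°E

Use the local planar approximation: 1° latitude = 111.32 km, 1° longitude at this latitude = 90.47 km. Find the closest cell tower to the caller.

Distances from 35.644°S, 174.766°E:
M2: 2.561 km
M3: 3.702 km
M4: 8.027 km
M5: 7.513 km
M6: 5.780 km
M7: 7.326 km
M8: 6.189 km
Minimum: M2 at 2.561 km.

M2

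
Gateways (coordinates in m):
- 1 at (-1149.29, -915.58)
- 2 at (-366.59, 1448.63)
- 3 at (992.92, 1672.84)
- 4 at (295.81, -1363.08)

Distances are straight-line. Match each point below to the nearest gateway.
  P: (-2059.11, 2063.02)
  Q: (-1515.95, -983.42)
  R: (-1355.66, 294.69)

P→2; Q→1; R→1

P at (-2059.11, 2063.02):
  1: 3114.46 m
  2: 1800.58 m
  3: 3076.87 m
  4: 4157.38 m
  → nearest: 2 (1800.58 m)
Q at (-1515.95, -983.42):
  1: 372.88 m
  2: 2689.96 m
  3: 3653.79 m
  4: 1851.11 m
  → nearest: 1 (372.88 m)
R at (-1355.66, 294.69):
  1: 1227.74 m
  2: 1519.81 m
  3: 2723.07 m
  4: 2339.99 m
  → nearest: 1 (1227.74 m)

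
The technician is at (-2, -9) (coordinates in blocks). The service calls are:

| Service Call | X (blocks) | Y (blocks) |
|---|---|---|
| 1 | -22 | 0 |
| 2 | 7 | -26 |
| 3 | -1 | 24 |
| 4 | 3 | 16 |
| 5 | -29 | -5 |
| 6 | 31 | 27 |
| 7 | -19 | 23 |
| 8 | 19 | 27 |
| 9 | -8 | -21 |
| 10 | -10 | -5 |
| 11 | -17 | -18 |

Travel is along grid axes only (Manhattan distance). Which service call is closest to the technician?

Distances from (-2, -9):
1: 29 blocks
2: 26 blocks
3: 34 blocks
4: 30 blocks
5: 31 blocks
6: 69 blocks
7: 49 blocks
8: 57 blocks
9: 18 blocks
10: 12 blocks
11: 24 blocks
Minimum: 10 at 12 blocks.

10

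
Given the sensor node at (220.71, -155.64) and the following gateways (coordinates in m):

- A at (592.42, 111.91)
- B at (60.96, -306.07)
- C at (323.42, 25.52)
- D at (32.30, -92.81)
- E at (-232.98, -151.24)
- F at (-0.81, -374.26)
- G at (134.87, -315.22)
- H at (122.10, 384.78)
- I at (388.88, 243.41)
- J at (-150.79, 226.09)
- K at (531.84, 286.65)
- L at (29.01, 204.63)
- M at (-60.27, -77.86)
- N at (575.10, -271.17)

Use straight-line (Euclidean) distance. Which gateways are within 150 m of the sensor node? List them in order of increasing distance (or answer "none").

none

Distances from (220.71, -155.64):
A: √((371.71)² + (267.55)²) = √(138168.3241 + 71583.0025) = 457.99 m
B: √((-159.75)² + (-150.43)²) = √(25520.0625 + 22629.1849) = 219.43 m
C: √((102.71)² + (181.16)²) = √(10549.3441 + 32818.9456) = 208.25 m
D: √((-188.41)² + (62.83)²) = √(35498.3281 + 3947.6089) = 198.61 m
E: √((-453.69)² + (4.40)²) = √(205834.6161 + 19.3600) = 453.71 m
F: √((-221.52)² + (-218.62)²) = √(49071.1104 + 47794.7044) = 311.23 m
G: √((-85.84)² + (-159.58)²) = √(7368.5056 + 25465.7764) = 181.20 m
H: √((-98.61)² + (540.42)²) = √(9723.9321 + 292053.7764) = 549.34 m
I: √((168.17)² + (399.05)²) = √(28281.1489 + 159240.9025) = 433.04 m
J: √((-371.50)² + (381.73)²) = √(138012.2500 + 145717.7929) = 532.66 m
K: √((311.13)² + (442.29)²) = √(96801.8769 + 195620.4441) = 540.76 m
L: √((-191.70)² + (360.27)²) = √(36748.8900 + 129794.4729) = 408.10 m
M: √((-280.98)² + (77.78)²) = √(78949.7604 + 6049.7284) = 291.55 m
N: √((354.39)² + (-115.53)²) = √(125592.2721 + 13347.1809) = 372.75 m
Threshold 150 m: none within range.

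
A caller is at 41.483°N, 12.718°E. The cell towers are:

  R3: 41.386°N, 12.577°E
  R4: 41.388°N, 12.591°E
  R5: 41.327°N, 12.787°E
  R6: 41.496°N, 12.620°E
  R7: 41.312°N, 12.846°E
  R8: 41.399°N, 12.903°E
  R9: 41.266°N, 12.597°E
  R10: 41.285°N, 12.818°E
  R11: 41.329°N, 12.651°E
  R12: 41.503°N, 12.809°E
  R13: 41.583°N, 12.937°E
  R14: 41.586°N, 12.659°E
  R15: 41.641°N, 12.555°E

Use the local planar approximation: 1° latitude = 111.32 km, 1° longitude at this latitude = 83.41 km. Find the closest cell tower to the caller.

R12

Distances from 41.483°N, 12.718°E:
R3: √((-0.097·111.32)² + (-0.141·83.41)²) = √(116.59767 + 138.31665) = 15.966 km
R4: √((-0.095·111.32)² + (-0.127·83.41)²) = √(111.83909 + 112.21313) = 14.968 km
R5: √((-0.156·111.32)² + (0.069·83.41)²) = √(301.57518 + 33.12336) = 18.295 km
R6: √((0.013·111.32)² + (-0.098·83.41)²) = √(2.09427 + 66.81722) = 8.301 km
R7: √((-0.171·111.32)² + (0.128·83.41)²) = √(362.35864 + 113.98723) = 21.825 km
R8: √((-0.084·111.32)² + (0.185·83.41)²) = √(87.43896 + 238.11113) = 18.043 km
R9: √((-0.217·111.32)² + (-0.121·83.41)²) = √(583.53359 + 101.86078) = 26.180 km
R10: √((-0.198·111.32)² + (0.100·83.41)²) = √(485.82155 + 69.57228) = 23.567 km
R11: √((-0.154·111.32)² + (-0.067·83.41)²) = √(293.89205 + 31.23100) = 18.031 km
R12: √((0.020·111.32)² + (0.091·83.41)²) = √(4.95686 + 57.61281) = 7.910 km
R13: √((0.100·111.32)² + (0.219·83.41)²) = √(123.92142 + 333.67562) = 21.392 km
R14: √((0.103·111.32)² + (-0.059·83.41)²) = √(131.46824 + 24.21811) = 12.477 km
R15: √((0.158·111.32)² + (-0.163·83.41)²) = √(309.35744 + 184.84659) = 22.231 km
Minimum: R12 at 7.910 km.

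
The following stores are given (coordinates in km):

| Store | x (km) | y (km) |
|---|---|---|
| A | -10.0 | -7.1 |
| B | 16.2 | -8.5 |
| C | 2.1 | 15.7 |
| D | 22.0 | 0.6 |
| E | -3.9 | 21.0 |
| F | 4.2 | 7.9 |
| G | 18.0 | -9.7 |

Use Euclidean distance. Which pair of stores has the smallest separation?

B and G

Pairwise distances:
B–G: 2.2 km
C–E: 8.0 km
C–F: 8.1 km
B–D: 10.8 km
D–G: 11.0 km
E–F: 15.4 km
D–F: 19.2 km
B–F: 20.3 km
A–F: 20.7 km
F–G: 22.4 km
C–D: 25.0 km
A–C: 25.8 km
A–B: 26.2 km
B–C: 28.0 km
A–G: 28.1 km
A–E: 28.8 km
C–G: 30.0 km
A–D: 32.9 km
D–E: 33.0 km
B–E: 35.7 km
E–G: 37.7 km
Closest pair: B–G at 2.2 km.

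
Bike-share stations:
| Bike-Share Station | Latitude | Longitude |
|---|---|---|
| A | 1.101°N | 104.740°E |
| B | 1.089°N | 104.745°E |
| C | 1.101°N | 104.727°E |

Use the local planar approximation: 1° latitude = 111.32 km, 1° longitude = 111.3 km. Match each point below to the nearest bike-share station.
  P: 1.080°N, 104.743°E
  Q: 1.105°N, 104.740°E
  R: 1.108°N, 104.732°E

P at 1.080°N, 104.743°E:
  A: √((0.021·111.32)² + (-0.003·111.3)²) = √(5.46493 + 0.11149) = 2.361 km
  B: √((0.009·111.32)² + (0.002·111.3)²) = √(1.00376 + 0.04955) = 1.026 km
  C: √((0.021·111.32)² + (-0.016·111.3)²) = √(5.46493 + 3.17125) = 2.939 km
  → nearest: B (1.026 km)
Q at 1.105°N, 104.740°E:
  A: √((-0.004·111.32)² + (0.000·111.3)²) = √(0.19827 + 0.00000) = 0.445 km
  B: √((-0.016·111.32)² + (0.005·111.3)²) = √(3.17239 + 0.30969) = 1.866 km
  C: √((-0.004·111.32)² + (-0.013·111.3)²) = √(0.19827 + 2.09352) = 1.514 km
  → nearest: A (0.445 km)
R at 1.108°N, 104.732°E:
  A: √((-0.007·111.32)² + (0.008·111.3)²) = √(0.60721 + 0.79281) = 1.183 km
  B: √((-0.019·111.32)² + (0.013·111.3)²) = √(4.47356 + 2.09352) = 2.563 km
  C: √((-0.007·111.32)² + (-0.005·111.3)²) = √(0.60721 + 0.30969) = 0.958 km
  → nearest: C (0.958 km)

P→B; Q→A; R→C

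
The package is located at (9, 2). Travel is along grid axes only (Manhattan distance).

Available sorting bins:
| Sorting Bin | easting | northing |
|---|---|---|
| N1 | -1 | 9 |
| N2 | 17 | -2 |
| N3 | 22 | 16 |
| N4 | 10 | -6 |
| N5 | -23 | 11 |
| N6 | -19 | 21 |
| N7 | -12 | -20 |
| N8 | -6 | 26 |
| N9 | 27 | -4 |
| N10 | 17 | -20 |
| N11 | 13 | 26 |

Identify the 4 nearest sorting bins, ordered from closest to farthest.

Distances from (9, 2):
N1: |-10| + |7| = 10 + 7 = 17
N2: |8| + |-4| = 8 + 4 = 12
N3: |13| + |14| = 13 + 14 = 27
N4: |1| + |-8| = 1 + 8 = 9
N5: |-32| + |9| = 32 + 9 = 41
N6: |-28| + |19| = 28 + 19 = 47
N7: |-21| + |-22| = 21 + 22 = 43
N8: |-15| + |24| = 15 + 24 = 39
N9: |18| + |-6| = 18 + 6 = 24
N10: |8| + |-22| = 8 + 22 = 30
N11: |4| + |24| = 4 + 24 = 28
Sorted: N4 (9) < N2 (12) < N1 (17) < N9 (24) < N3 (27) < N11 (28) < …

N4, N2, N1, N9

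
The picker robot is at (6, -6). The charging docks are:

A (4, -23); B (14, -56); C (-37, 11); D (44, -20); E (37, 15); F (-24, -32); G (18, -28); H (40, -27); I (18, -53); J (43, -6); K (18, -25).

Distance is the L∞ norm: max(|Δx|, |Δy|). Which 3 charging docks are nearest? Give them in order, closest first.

Distances from (6, -6):
A: max(|-2|, |-17|) = 17
B: max(|8|, |-50|) = 50
C: max(|-43|, |17|) = 43
D: max(|38|, |-14|) = 38
E: max(|31|, |21|) = 31
F: max(|-30|, |-26|) = 30
G: max(|12|, |-22|) = 22
H: max(|34|, |-21|) = 34
I: max(|12|, |-47|) = 47
J: max(|37|, |0|) = 37
K: max(|12|, |-19|) = 19
Sorted: A (17) < K (19) < G (22) < F (30) < E (31) < …

A, K, G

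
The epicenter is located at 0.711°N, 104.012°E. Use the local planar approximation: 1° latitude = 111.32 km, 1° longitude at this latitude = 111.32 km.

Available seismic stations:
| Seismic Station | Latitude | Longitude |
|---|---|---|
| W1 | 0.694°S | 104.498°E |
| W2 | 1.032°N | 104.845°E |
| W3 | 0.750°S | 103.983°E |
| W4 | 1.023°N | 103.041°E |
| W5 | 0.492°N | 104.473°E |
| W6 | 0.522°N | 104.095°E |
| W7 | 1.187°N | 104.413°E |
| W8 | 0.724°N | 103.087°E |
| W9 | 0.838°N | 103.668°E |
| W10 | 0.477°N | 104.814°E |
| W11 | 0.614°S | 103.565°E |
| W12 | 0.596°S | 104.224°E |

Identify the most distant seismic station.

Distances from 0.711°N, 104.012°E:
W1: √((-1.405·111.32)² + (0.486·111.32)²) = √(24462.39890 + 2926.97447) = 165.497 km
W2: √((0.321·111.32)² + (0.833·111.32)²) = √(1276.89875 + 8598.77130) = 99.376 km
W3: √((-1.461·111.32)² + (-0.029·111.32)²) = √(26451.28819 + 10.42179) = 162.671 km
W4: √((0.312·111.32)² + (-0.971·111.32)²) = √(1206.30071 + 11683.81993) = 113.535 km
W5: √((-0.219·111.32)² + (0.461·111.32)²) = √(594.33954 + 2633.59049) = 56.815 km
W6: √((-0.189·111.32)² + (0.083·111.32)²) = √(442.65972 + 85.36947) = 22.979 km
W7: √((0.476·111.32)² + (0.401·111.32)²) = √(2807.76206 + 1992.66889) = 69.285 km
W8: √((0.013·111.32)² + (-0.925·111.32)²) = √(2.09427 + 10603.02684) = 102.981 km
W9: √((0.127·111.32)² + (-0.344·111.32)²) = √(199.87286 + 1466.43656) = 40.820 km
W10: √((-0.234·111.32)² + (0.802·111.32)²) = √(678.54415 + 7970.67556) = 93.001 km
W11: √((-1.325·111.32)² + (-0.447·111.32)²) = √(21755.95500 + 2476.06158) = 155.666 km
W12: √((-1.307·111.32)² + (0.212·111.32)²) = √(21168.86486 + 556.95245) = 147.397 km
Maximum: W1 at 165.497 km.

W1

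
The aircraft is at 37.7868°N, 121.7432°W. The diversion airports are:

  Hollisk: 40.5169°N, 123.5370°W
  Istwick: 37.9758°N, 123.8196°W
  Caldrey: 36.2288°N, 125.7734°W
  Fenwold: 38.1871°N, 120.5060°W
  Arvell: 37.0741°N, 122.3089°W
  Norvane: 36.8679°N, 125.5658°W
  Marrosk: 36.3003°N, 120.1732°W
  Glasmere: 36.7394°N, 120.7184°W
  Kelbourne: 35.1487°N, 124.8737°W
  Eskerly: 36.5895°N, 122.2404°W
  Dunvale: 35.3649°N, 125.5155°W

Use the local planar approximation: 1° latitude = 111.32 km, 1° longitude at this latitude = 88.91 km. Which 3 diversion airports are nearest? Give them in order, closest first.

Distances from 37.7868°N, 121.7432°W:
Hollisk: √((2.7301·111.32)² + (-1.7938·88.91)²) = √(92364.164327 + 25436.025977) = 343.2203 km
Istwick: √((0.1890·111.32)² + (-2.0764·88.91)²) = √(442.659719 + 34081.857863) = 185.8077 km
Caldrey: √((-1.5580·111.32)² + (-4.0302·88.91)²) = √(30080.240345 + 128396.864390) = 398.0918 km
Fenwold: √((0.4003·111.32)² + (1.2372·88.91)²) = √(1985.718013 + 12099.879440) = 118.6828 km
Arvell: √((-0.7127·111.32)² + (-0.5657·88.91)²) = √(6294.480797 + 2529.726545) = 93.9373 km
Norvane: √((-0.9189·111.32)² + (-3.8226·88.91)²) = √(10463.642626 + 115509.826472) = 354.9274 km
Marrosk: √((-1.4865·111.32)² + (1.5700·88.91)²) = √(27382.697101 + 19485.005168) = 216.4895 km
Glasmere: √((-1.0474·111.32)² + (1.0248·88.91)²) = √(13594.759669 + 8301.937394) = 147.9753 km
Kelbourne: √((-2.6381·111.32)² + (-3.1305·88.91)²) = √(86244.002434 + 77469.122506) = 404.6148 km
Eskerly: √((-1.1973·111.32)² + (-0.4972·88.91)²) = √(17764.474312 + 1954.175033) = 140.4231 km
Dunvale: √((-2.4219·111.32)² + (-3.7723·88.91)²) = √(72687.345629 + 112489.935488) = 430.3223 km
Sorted: Arvell (93.9373 km) < Fenwold (118.6828 km) < Eskerly (140.4231 km) < Glasmere (147.9753 km) < Istwick (185.8077 km) < …

Arvell, Fenwold, Eskerly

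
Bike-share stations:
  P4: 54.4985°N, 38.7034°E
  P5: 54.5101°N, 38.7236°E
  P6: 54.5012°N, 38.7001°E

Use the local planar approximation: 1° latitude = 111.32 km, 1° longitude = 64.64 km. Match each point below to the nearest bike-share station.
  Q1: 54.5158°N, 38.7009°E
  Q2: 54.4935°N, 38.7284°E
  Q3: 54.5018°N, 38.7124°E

Q1 at 54.5158°N, 38.7009°E:
  P4: 1.9326 km
  P5: 1.5986 km
  P6: 1.6261 km
  → nearest: P5 (1.5986 km)
Q2 at 54.4935°N, 38.7284°E:
  P4: 1.7092 km
  P5: 1.8738 km
  P6: 2.0202 km
  → nearest: P4 (1.7092 km)
Q3 at 54.5018°N, 38.7124°E:
  P4: 0.6880 km
  P5: 1.1738 km
  P6: 0.7979 km
  → nearest: P4 (0.6880 km)

Q1→P5; Q2→P4; Q3→P4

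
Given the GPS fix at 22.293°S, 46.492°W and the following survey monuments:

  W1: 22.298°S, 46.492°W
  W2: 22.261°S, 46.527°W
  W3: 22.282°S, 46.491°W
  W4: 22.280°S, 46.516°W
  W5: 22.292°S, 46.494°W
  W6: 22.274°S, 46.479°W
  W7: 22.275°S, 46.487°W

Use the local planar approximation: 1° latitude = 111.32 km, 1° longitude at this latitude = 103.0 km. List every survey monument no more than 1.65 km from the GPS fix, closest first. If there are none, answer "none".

W5, W1, W3

Distances from 22.293°S, 46.492°W:
W1: √((-0.005·111.32)² + (0.000·103.0)²) = √(0.30980 + 0.00000) = 0.557 km
W2: √((0.032·111.32)² + (-0.035·103.0)²) = √(12.68955 + 12.99603) = 5.068 km
W3: √((0.011·111.32)² + (0.001·103.0)²) = √(1.49945 + 0.01061) = 1.229 km
W4: √((0.013·111.32)² + (-0.024·103.0)²) = √(2.09427 + 6.11078) = 2.864 km
W5: √((0.001·111.32)² + (-0.002·103.0)²) = √(0.01239 + 0.04244) = 0.234 km
W6: √((0.019·111.32)² + (0.013·103.0)²) = √(4.47356 + 1.79292) = 2.503 km
W7: √((0.018·111.32)² + (0.005·103.0)²) = √(4.01505 + 0.26522) = 2.069 km
Threshold 1.65 km: W5 (0.234 km), W1 (0.557 km), W3 (1.229 km) are within range.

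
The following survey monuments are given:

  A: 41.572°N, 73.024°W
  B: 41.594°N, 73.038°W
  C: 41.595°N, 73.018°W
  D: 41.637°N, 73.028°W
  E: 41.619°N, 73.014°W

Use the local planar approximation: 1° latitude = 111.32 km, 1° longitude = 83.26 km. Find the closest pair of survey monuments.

B and C

Pairwise distances:
B–C: 1.669 km
D–E: 2.318 km
A–C: 2.609 km
C–E: 2.692 km
A–B: 2.712 km
B–E: 3.426 km
C–D: 4.749 km
B–D: 4.859 km
A–E: 5.298 km
A–D: 7.243 km
Closest pair: B–C at 1.669 km.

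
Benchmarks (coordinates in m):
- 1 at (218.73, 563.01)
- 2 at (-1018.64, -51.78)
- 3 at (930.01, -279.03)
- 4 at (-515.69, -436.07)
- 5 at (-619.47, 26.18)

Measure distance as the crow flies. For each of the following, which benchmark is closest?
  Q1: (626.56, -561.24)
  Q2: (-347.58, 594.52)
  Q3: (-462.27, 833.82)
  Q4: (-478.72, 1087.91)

Q1 at (626.56, -561.24):
  1: 1195.94 m
  2: 1722.28 m
  3: 414.40 m
  4: 1149.09 m
  5: 1377.55 m
  → nearest: 3 (414.40 m)
Q2 at (-347.58, 594.52):
  1: 567.19 m
  2: 931.68 m
  3: 1547.68 m
  4: 1044.21 m
  5: 630.03 m
  → nearest: 1 (567.19 m)
Q3 at (-462.27, 833.82):
  1: 732.87 m
  2: 1045.87 m
  3: 1782.38 m
  4: 1271.01 m
  5: 822.80 m
  → nearest: 1 (732.87 m)
Q4 at (-478.72, 1087.91):
  1: 872.90 m
  2: 1261.11 m
  3: 1962.92 m
  4: 1524.43 m
  5: 1071.02 m
  → nearest: 1 (872.90 m)

Q1→3; Q2→1; Q3→1; Q4→1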